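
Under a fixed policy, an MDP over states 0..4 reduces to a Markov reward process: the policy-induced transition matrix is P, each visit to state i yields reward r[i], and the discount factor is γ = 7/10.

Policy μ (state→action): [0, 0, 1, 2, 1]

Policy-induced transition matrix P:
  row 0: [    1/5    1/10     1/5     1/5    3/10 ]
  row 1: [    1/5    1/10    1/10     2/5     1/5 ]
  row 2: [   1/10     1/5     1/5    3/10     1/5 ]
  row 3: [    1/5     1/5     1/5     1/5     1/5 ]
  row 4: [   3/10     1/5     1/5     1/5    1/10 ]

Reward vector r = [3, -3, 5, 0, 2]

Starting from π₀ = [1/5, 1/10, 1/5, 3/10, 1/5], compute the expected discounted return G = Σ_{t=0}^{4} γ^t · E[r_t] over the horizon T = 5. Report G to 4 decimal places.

G = 4.2438

t=0: π = [0.2000, 0.1000, 0.2000, 0.3000, 0.2000], E[r] = 1.7000, γ^t·E[r] = 1.700000, running G = 1.700000
t=1: π = [0.2000, 0.1700, 0.1900, 0.2400, 0.2000], E[r] = 1.4400, γ^t·E[r] = 1.008000, running G = 2.708000
t=2: π = [0.2010, 0.1630, 0.1830, 0.2530, 0.2000], E[r] = 1.4290, γ^t·E[r] = 0.700210, running G = 3.408210
t=3: π = [0.2017, 0.1636, 0.1837, 0.2509, 0.2001], E[r] = 1.4330, γ^t·E[r] = 0.491519, running G = 3.899729
t=4: π = [0.2016, 0.1635, 0.1836, 0.2511, 0.2002], E[r] = 1.4330, γ^t·E[r] = 0.344071, running G = 4.243800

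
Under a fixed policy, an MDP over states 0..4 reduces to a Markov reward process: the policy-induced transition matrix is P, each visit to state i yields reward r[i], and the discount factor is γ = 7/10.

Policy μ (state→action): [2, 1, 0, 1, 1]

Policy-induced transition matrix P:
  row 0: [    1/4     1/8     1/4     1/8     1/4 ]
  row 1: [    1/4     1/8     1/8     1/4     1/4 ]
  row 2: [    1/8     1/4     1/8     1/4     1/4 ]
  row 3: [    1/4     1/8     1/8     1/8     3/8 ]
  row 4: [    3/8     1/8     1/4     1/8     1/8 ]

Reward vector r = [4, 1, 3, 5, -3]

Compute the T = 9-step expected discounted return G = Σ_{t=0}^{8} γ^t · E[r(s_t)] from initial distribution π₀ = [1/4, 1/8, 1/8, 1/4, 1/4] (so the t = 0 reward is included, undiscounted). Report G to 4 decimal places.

G = 6.0357

t=0: π = [0.2500, 0.1250, 0.1250, 0.2500, 0.2500], E[r] = 2.0000, γ^t·E[r] = 2.000000, running G = 2.000000
t=1: π = [0.2656, 0.1406, 0.1875, 0.1563, 0.2500], E[r] = 1.7969, γ^t·E[r] = 1.257813, running G = 3.257813
t=2: π = [0.2578, 0.1484, 0.1895, 0.1660, 0.2383], E[r] = 1.8633, γ^t·E[r] = 0.913008, running G = 4.170820
t=3: π = [0.2561, 0.1487, 0.1870, 0.1672, 0.2410], E[r] = 1.8474, γ^t·E[r] = 0.633662, running G = 4.804483
t=4: π = [0.2567, 0.1484, 0.1871, 0.1670, 0.2408], E[r] = 1.8492, γ^t·E[r] = 0.443996, running G = 5.248479
t=5: π = [0.2567, 0.1484, 0.1872, 0.1669, 0.2408], E[r] = 1.8492, γ^t·E[r] = 0.310789, running G = 5.559268
t=6: π = [0.2567, 0.1484, 0.1872, 0.1669, 0.2408], E[r] = 1.8492, γ^t·E[r] = 0.217553, running G = 5.776821
t=7: π = [0.2567, 0.1484, 0.1872, 0.1669, 0.2408], E[r] = 1.8492, γ^t·E[r] = 0.152287, running G = 5.929108
t=8: π = [0.2567, 0.1484, 0.1872, 0.1669, 0.2408], E[r] = 1.8492, γ^t·E[r] = 0.106601, running G = 6.035709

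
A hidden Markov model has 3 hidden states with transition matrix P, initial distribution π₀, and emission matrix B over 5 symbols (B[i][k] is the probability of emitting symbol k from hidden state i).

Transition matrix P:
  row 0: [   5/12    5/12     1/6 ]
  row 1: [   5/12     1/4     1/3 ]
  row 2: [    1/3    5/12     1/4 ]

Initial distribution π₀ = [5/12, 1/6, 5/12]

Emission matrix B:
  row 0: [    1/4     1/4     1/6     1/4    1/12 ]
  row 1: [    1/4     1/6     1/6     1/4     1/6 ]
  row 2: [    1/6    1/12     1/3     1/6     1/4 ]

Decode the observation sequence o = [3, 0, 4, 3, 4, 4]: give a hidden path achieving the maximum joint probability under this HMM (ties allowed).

path = [0, 1, 2, 1, 2, 1]

t=0: δ = [1.042e-01, 4.167e-02, 6.944e-02]  (obs o_0=3)
t=1: δ = [1.085e-02, 1.085e-02, 2.894e-03]  ψ = [0, 0, 0]  (obs o_1=0)
t=2: δ = [3.768e-04, 7.535e-04, 9.042e-04]  ψ = [0, 0, 1]  (obs o_2=4)
t=3: δ = [7.849e-05, 9.419e-05, 4.186e-05]  ψ = [1, 2, 1]  (obs o_3=3)
t=4: δ = [3.270e-06, 5.451e-06, 7.849e-06]  ψ = [1, 0, 1]  (obs o_4=4)
t=5: δ = [2.180e-07, 5.451e-07, 4.906e-07]  ψ = [2, 2, 2]  (obs o_5=4)
backtrack: best end state = 1; path = [0, 1, 2, 1, 2, 1]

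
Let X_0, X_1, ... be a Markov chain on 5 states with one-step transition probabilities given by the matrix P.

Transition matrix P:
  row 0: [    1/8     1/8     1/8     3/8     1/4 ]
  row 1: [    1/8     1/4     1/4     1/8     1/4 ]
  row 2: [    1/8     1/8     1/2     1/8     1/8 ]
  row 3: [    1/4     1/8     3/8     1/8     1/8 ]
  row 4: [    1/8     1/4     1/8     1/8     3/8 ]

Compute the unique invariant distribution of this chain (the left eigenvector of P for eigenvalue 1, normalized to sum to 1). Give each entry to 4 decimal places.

π = [0.1452, 0.1743, 0.2994, 0.1613, 0.2199]

Balance equations π_j = Σ_i π_i·P[i][j]:
  π_0 = 1/8·π_0 + 1/8·π_1 + 1/8·π_2 + 1/4·π_3 + 1/8·π_4
  π_1 = 1/8·π_0 + 1/4·π_1 + 1/8·π_2 + 1/8·π_3 + 1/4·π_4
  π_2 = 1/8·π_0 + 1/4·π_1 + 1/2·π_2 + 3/8·π_3 + 1/8·π_4
  π_3 = 3/8·π_0 + 1/8·π_1 + 1/8·π_2 + 1/8·π_3 + 1/8·π_4
  normalize: π_0 + π_1 + π_2 + π_3 + π_4 = 1
Solving the linear system gives exactly π = [9/62, 443/2542, 761/2542, 5/31, 559/2542].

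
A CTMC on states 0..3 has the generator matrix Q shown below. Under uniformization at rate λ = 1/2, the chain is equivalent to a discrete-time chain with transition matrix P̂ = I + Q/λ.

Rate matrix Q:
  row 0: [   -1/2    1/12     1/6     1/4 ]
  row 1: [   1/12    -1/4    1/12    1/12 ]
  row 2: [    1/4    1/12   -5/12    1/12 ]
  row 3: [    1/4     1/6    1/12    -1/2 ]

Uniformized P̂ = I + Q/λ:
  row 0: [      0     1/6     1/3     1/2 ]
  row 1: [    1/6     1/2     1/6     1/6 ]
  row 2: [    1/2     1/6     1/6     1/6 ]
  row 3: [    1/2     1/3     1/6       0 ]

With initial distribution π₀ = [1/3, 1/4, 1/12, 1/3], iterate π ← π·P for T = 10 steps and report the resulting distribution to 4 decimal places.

t=0: π = [0.3333, 0.2500, 0.0833, 0.3333]
t=1: π = [0.2500, 0.3056, 0.2222, 0.2222]
t=2: π = [0.2731, 0.3056, 0.2083, 0.2130]
t=3: π = [0.2616, 0.3040, 0.2122, 0.2222]
t=4: π = [0.2679, 0.3050, 0.2103, 0.2168]
t=5: π = [0.2644, 0.3045, 0.2113, 0.2198]
t=6: π = [0.2663, 0.3048, 0.2107, 0.2182]
t=7: π = [0.2652, 0.3046, 0.2111, 0.2191]
t=8: π = [0.2658, 0.3047, 0.2109, 0.2186]
t=9: π = [0.2655, 0.3047, 0.2110, 0.2189]
t=10: π = [0.2657, 0.3047, 0.2109, 0.2187]

π = [0.2657, 0.3047, 0.2109, 0.2187]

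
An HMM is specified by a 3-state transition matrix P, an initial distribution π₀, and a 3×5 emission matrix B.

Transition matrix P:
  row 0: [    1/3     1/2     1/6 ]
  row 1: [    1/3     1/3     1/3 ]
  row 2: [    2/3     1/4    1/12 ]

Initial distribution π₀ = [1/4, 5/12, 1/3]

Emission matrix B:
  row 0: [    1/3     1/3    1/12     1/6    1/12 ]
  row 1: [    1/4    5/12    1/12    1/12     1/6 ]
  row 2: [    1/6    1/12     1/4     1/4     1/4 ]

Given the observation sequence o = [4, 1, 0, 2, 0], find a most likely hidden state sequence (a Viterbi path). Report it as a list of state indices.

path = [2, 0, 1, 2, 0]

t=0: δ = [2.083e-02, 6.944e-02, 8.333e-02]  (obs o_0=4)
t=1: δ = [1.852e-02, 9.645e-03, 1.929e-03]  ψ = [2, 1, 1]  (obs o_1=1)
t=2: δ = [2.058e-03, 2.315e-03, 5.358e-04]  ψ = [0, 0, 1]  (obs o_2=0)
t=3: δ = [6.430e-05, 8.573e-05, 1.929e-04]  ψ = [1, 0, 1]  (obs o_3=2)
t=4: δ = [4.287e-05, 1.206e-05, 4.763e-06]  ψ = [2, 2, 1]  (obs o_4=0)
backtrack: best end state = 0; path = [2, 0, 1, 2, 0]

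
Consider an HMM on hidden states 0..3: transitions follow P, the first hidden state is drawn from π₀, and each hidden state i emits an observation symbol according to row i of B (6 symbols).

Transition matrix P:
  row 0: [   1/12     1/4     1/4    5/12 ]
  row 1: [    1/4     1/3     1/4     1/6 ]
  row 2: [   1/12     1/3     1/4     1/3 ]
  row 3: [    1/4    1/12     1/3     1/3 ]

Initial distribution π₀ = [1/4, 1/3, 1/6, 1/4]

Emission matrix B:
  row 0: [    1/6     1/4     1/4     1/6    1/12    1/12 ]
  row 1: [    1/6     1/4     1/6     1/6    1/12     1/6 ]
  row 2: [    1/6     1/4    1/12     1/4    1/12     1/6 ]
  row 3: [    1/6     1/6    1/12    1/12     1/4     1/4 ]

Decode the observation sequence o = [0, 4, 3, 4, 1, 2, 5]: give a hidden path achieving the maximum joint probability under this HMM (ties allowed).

t=0: δ = [4.167e-02, 5.556e-02, 2.778e-02, 4.167e-02]  (obs o_0=0)
t=1: δ = [1.157e-03, 1.543e-03, 1.157e-03, 4.340e-03]  ψ = [1, 1, 1, 0]  (obs o_1=4)
t=2: δ = [1.808e-04, 8.573e-05, 3.617e-04, 1.206e-04]  ψ = [3, 1, 3, 3]  (obs o_2=3)
t=3: δ = [2.512e-06, 1.005e-05, 7.535e-06, 3.014e-05]  ψ = [2, 2, 2, 2]  (obs o_3=4)
t=4: δ = [1.884e-06, 8.372e-07, 2.512e-06, 1.674e-06]  ψ = [3, 1, 3, 3]  (obs o_4=1)
t=5: δ = [1.047e-07, 1.395e-07, 5.233e-08, 6.977e-08]  ψ = [3, 2, 2, 2]  (obs o_5=2)
t=6: δ = [2.907e-09, 7.752e-09, 5.814e-09, 1.090e-08]  ψ = [1, 1, 1, 0]  (obs o_6=5)
backtrack: best end state = 3; path = [0, 3, 2, 3, 3, 0, 3]

path = [0, 3, 2, 3, 3, 0, 3]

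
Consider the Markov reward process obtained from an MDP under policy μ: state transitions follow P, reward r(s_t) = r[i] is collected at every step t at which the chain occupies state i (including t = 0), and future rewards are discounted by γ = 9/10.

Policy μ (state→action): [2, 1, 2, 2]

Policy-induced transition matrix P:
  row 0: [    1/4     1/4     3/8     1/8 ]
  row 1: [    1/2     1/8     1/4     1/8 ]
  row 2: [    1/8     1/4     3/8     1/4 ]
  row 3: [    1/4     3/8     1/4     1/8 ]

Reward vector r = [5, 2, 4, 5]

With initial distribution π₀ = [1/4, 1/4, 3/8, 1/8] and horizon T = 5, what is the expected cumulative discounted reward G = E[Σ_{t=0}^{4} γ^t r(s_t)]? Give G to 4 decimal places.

G = 16.1228

t=0: π = [0.2500, 0.2500, 0.3750, 0.1250], E[r] = 3.8750, γ^t·E[r] = 3.875000, running G = 3.875000
t=1: π = [0.2656, 0.2344, 0.3281, 0.1719], E[r] = 3.9688, γ^t·E[r] = 3.571875, running G = 7.446875
t=2: π = [0.2676, 0.2422, 0.3242, 0.1660], E[r] = 3.9492, γ^t·E[r] = 3.198867, running G = 10.645742
t=3: π = [0.2700, 0.2405, 0.3240, 0.1655], E[r] = 3.9546, γ^t·E[r] = 2.882896, running G = 13.528638
t=4: π = [0.2696, 0.2406, 0.3242, 0.1655], E[r] = 3.9539, γ^t·E[r] = 2.594126, running G = 16.122764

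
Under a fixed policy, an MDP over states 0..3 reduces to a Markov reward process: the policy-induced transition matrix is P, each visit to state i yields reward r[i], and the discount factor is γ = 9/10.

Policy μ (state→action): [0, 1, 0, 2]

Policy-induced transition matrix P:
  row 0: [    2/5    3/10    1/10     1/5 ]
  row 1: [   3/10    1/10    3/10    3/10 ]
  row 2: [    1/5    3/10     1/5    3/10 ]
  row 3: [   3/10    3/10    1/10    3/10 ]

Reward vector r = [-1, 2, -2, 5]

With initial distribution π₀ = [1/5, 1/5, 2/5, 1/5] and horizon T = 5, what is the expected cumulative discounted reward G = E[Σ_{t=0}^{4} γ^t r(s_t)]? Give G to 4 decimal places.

G = 4.1864

t=0: π = [0.2000, 0.2000, 0.4000, 0.2000], E[r] = 0.4000, γ^t·E[r] = 0.400000, running G = 0.400000
t=1: π = [0.2800, 0.2600, 0.1800, 0.2800], E[r] = 1.2800, γ^t·E[r] = 1.152000, running G = 1.552000
t=2: π = [0.3100, 0.2480, 0.1700, 0.2720], E[r] = 1.2060, γ^t·E[r] = 0.976860, running G = 2.528860
t=3: π = [0.3140, 0.2504, 0.1666, 0.2690], E[r] = 1.1986, γ^t·E[r] = 0.873779, running G = 3.402639
t=4: π = [0.3147, 0.2499, 0.1667, 0.2686], E[r] = 1.1946, γ^t·E[r] = 0.783790, running G = 4.186430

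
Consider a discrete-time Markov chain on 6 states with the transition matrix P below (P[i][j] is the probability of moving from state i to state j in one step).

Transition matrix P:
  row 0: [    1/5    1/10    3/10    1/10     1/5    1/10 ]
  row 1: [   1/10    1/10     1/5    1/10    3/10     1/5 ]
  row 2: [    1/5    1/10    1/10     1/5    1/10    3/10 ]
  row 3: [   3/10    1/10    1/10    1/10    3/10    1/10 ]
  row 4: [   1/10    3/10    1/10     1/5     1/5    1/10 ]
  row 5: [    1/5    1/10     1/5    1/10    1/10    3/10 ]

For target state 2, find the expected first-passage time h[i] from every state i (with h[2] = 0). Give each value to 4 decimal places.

h = [4.8823, 5.5381, 0.0000, 5.9805, 6.0998, 5.3404]

First-step conditioning: h[2] = 0; for i ≠ 2, h[i] = 1 + Σ_k P[i][k]·h[k].
  h[0] = 1 + 1/5·h[0] + 1/10·h[1] + 1/10·h[3] + 1/5·h[4] + 1/10·h[5]
  h[1] = 1 + 1/10·h[0] + 1/10·h[1] + 1/10·h[3] + 3/10·h[4] + 1/5·h[5]
  h[3] = 1 + 3/10·h[0] + 1/10·h[1] + 1/10·h[3] + 3/10·h[4] + 1/10·h[5]
  h[4] = 1 + 1/10·h[0] + 3/10·h[1] + 1/5·h[3] + 1/5·h[4] + 1/10·h[5]
  h[5] = 1 + 1/5·h[0] + 1/10·h[1] + 1/10·h[3] + 1/10·h[4] + 3/10·h[5]
Solving the 5×5 linear system over states ≠ 2 gives exactly h = [15560/3187, 17650/3187, 0, 19060/3187, 19440/3187, 17020/3187] (h[2] = 0 is the target).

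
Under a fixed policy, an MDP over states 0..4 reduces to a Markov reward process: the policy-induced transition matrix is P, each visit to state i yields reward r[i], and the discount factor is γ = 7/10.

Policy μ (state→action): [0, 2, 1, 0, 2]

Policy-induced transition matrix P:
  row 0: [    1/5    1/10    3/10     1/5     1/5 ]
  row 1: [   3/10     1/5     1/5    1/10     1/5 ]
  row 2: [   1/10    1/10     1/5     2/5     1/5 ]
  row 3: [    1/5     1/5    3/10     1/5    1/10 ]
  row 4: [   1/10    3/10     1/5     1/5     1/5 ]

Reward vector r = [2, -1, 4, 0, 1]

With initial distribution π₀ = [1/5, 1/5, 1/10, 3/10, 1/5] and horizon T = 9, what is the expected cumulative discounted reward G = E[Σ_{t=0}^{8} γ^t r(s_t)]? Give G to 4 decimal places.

t=0: π = [0.2000, 0.2000, 0.1000, 0.3000, 0.2000], E[r] = 0.8000, γ^t·E[r] = 0.800000, running G = 0.800000
t=1: π = [0.1900, 0.1900, 0.2500, 0.2000, 0.1700], E[r] = 1.3600, γ^t·E[r] = 0.952000, running G = 1.752000
t=2: π = [0.1770, 0.1730, 0.2390, 0.2310, 0.1800], E[r] = 1.3170, γ^t·E[r] = 0.645330, running G = 2.397330
t=3: π = [0.1754, 0.1764, 0.2408, 0.2305, 0.1769], E[r] = 1.3145, γ^t·E[r] = 0.450874, running G = 2.848204
t=4: π = [0.1759, 0.1761, 0.2406, 0.2305, 0.1770], E[r] = 1.3150, γ^t·E[r] = 0.315727, running G = 3.163930
t=5: π = [0.1759, 0.1760, 0.2406, 0.2305, 0.1769], E[r] = 1.3152, γ^t·E[r] = 0.221039, running G = 3.384969
t=6: π = [0.1758, 0.1760, 0.2406, 0.2305, 0.1769], E[r] = 1.3151, γ^t·E[r] = 0.154725, running G = 3.539694
t=7: π = [0.1758, 0.1760, 0.2406, 0.2305, 0.1769], E[r] = 1.3151, γ^t·E[r] = 0.108307, running G = 3.648002
t=8: π = [0.1758, 0.1760, 0.2406, 0.2305, 0.1769], E[r] = 1.3151, γ^t·E[r] = 0.075815, running G = 3.723817

G = 3.7238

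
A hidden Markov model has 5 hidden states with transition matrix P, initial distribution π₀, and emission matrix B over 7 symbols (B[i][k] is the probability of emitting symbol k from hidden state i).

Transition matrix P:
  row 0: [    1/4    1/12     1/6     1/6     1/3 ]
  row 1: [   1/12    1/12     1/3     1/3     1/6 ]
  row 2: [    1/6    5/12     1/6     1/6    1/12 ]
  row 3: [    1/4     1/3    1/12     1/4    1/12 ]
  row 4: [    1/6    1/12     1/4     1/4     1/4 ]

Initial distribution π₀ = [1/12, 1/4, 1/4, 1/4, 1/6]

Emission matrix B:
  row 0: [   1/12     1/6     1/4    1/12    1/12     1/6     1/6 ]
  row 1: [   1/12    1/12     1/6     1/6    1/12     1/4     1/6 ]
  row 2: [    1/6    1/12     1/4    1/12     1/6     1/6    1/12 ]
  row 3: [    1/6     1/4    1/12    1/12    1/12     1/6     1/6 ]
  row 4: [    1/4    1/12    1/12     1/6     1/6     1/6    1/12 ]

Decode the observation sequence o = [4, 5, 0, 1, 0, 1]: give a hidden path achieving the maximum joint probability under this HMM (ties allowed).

t=0: δ = [6.944e-03, 2.083e-02, 4.167e-02, 2.083e-02, 2.778e-02]  (obs o_0=4)
t=1: δ = [1.157e-03, 4.340e-03, 1.157e-03, 1.157e-03, 1.157e-03]  ψ = [2, 2, 1, 1, 4]  (obs o_1=5)
t=2: δ = [3.014e-05, 4.019e-05, 2.411e-04, 2.411e-04, 1.808e-04]  ψ = [1, 2, 1, 1, 1]  (obs o_2=0)
t=3: δ = [1.005e-05, 8.372e-06, 3.768e-06, 1.507e-05, 3.768e-06]  ψ = [3, 2, 4, 3, 4]  (obs o_3=1)
t=4: δ = [3.140e-07, 4.186e-07, 4.651e-07, 6.279e-07, 8.372e-07]  ψ = [3, 3, 1, 3, 0]  (obs o_4=0)
t=5: δ = [2.616e-08, 1.744e-08, 1.744e-08, 5.233e-08, 1.744e-08]  ψ = [3, 3, 4, 4, 4]  (obs o_5=1)
backtrack: best end state = 3; path = [2, 1, 3, 0, 4, 3]

path = [2, 1, 3, 0, 4, 3]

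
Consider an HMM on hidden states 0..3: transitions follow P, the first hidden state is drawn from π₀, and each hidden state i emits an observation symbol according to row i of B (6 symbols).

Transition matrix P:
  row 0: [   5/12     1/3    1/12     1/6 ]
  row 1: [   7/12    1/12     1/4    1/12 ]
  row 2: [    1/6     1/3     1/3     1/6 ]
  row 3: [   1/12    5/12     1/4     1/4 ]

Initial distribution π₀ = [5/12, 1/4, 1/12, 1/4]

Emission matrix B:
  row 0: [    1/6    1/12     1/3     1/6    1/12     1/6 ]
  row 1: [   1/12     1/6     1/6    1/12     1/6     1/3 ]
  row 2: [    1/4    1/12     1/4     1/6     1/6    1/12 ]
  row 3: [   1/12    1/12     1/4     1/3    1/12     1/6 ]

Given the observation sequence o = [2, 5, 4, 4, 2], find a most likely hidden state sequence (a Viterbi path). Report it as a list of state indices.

t=0: δ = [1.389e-01, 4.167e-02, 2.083e-02, 6.250e-02]  (obs o_0=2)
t=1: δ = [9.645e-03, 1.543e-02, 1.302e-03, 3.858e-03]  ψ = [0, 0, 3, 0]  (obs o_1=5)
t=2: δ = [7.502e-04, 5.358e-04, 6.430e-04, 1.340e-04]  ψ = [1, 0, 1, 0]  (obs o_2=4)
t=3: δ = [2.605e-05, 4.168e-05, 3.572e-05, 1.042e-05]  ψ = [0, 0, 2, 0]  (obs o_3=4)
t=4: δ = [8.104e-06, 1.985e-06, 2.977e-06, 1.488e-06]  ψ = [1, 2, 2, 2]  (obs o_4=2)
backtrack: best end state = 0; path = [0, 1, 0, 1, 0]

path = [0, 1, 0, 1, 0]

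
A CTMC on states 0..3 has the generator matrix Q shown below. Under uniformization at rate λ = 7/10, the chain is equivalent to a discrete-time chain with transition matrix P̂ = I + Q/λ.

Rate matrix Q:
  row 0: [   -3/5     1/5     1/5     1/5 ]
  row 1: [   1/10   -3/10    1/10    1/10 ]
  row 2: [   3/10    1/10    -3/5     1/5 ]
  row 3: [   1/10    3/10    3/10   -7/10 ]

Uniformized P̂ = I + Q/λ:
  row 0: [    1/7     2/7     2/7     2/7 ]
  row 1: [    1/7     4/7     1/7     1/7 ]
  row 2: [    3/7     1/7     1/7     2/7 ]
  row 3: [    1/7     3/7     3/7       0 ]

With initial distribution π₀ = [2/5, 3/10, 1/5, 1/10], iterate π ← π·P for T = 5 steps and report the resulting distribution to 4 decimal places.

t=0: π = [0.4000, 0.3000, 0.2000, 0.1000]
t=1: π = [0.2000, 0.3571, 0.2286, 0.2143]
t=2: π = [0.2082, 0.3857, 0.2327, 0.1735]
t=3: π = [0.2093, 0.3875, 0.2222, 0.1810]
t=4: π = [0.2063, 0.3905, 0.2245, 0.1786]
t=5: π = [0.2070, 0.3907, 0.2234, 0.1789]

π = [0.2070, 0.3907, 0.2234, 0.1789]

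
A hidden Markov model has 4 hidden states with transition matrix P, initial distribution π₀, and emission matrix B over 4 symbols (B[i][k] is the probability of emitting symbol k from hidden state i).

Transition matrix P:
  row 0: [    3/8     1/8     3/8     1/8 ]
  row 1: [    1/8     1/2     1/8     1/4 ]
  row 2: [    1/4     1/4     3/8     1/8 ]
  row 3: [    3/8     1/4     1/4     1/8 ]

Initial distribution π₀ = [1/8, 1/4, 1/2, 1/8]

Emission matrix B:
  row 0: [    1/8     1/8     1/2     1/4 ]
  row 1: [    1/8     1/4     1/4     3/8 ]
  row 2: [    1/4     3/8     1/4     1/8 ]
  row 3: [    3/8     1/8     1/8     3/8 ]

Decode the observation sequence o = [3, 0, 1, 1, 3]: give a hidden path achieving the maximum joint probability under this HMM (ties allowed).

t=0: δ = [3.125e-02, 9.375e-02, 6.250e-02, 4.688e-02]  (obs o_0=3)
t=1: δ = [2.197e-03, 5.859e-03, 5.859e-03, 8.789e-03]  ψ = [3, 1, 2, 1]  (obs o_1=0)
t=2: δ = [4.120e-04, 7.324e-04, 8.240e-04, 1.831e-04]  ψ = [3, 1, 2, 1]  (obs o_2=1)
t=3: δ = [2.575e-05, 9.155e-05, 1.159e-04, 2.289e-05]  ψ = [2, 1, 2, 1]  (obs o_3=1)
t=4: δ = [7.242e-06, 1.717e-05, 5.431e-06, 8.583e-06]  ψ = [2, 1, 2, 1]  (obs o_4=3)
backtrack: best end state = 1; path = [1, 1, 1, 1, 1]

path = [1, 1, 1, 1, 1]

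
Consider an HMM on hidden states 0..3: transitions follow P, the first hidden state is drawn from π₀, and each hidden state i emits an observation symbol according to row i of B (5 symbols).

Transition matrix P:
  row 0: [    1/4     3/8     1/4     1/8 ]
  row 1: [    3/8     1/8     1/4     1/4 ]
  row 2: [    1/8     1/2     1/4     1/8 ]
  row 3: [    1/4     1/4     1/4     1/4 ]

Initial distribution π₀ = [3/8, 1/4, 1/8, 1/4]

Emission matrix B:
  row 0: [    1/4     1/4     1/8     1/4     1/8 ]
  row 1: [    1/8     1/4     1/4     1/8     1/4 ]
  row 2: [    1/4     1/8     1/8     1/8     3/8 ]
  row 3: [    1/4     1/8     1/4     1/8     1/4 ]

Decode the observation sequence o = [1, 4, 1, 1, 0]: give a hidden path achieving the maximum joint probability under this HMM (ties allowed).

path = [0, 1, 0, 1, 0]

t=0: δ = [9.375e-02, 6.250e-02, 1.562e-02, 3.125e-02]  (obs o_0=1)
t=1: δ = [2.930e-03, 8.789e-03, 8.789e-03, 3.906e-03]  ψ = [0, 0, 0, 1]  (obs o_1=4)
t=2: δ = [8.240e-04, 1.099e-03, 2.747e-04, 2.747e-04]  ψ = [1, 2, 1, 1]  (obs o_2=1)
t=3: δ = [1.030e-04, 7.725e-05, 3.433e-05, 3.433e-05]  ψ = [1, 0, 1, 1]  (obs o_3=1)
t=4: δ = [7.242e-06, 4.828e-06, 6.437e-06, 4.828e-06]  ψ = [1, 0, 0, 1]  (obs o_4=0)
backtrack: best end state = 0; path = [0, 1, 0, 1, 0]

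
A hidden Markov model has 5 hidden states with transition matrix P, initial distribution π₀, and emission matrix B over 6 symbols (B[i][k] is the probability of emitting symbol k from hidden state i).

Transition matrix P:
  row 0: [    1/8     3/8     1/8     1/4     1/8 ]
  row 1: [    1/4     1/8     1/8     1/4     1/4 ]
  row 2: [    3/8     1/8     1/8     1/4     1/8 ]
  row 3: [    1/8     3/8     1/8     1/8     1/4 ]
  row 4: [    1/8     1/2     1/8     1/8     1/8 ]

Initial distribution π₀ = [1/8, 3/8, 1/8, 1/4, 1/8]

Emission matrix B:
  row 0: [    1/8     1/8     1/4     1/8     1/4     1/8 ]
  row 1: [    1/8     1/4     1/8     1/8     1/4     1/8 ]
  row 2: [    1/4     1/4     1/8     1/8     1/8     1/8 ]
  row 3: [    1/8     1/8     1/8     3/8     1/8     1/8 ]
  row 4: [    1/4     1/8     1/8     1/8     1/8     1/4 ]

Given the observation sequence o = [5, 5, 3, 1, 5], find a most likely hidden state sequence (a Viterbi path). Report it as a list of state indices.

path = [4, 1, 3, 1, 4]

t=0: δ = [1.562e-02, 4.688e-02, 1.562e-02, 3.125e-02, 3.125e-02]  (obs o_0=5)
t=1: δ = [1.465e-03, 1.953e-03, 7.324e-04, 1.465e-03, 2.930e-03]  ψ = [1, 4, 1, 1, 1]  (obs o_1=5)
t=2: δ = [6.104e-05, 1.831e-04, 4.578e-05, 1.831e-04, 6.104e-05]  ψ = [1, 4, 4, 1, 1]  (obs o_2=3)
t=3: δ = [5.722e-06, 1.717e-05, 5.722e-06, 5.722e-06, 5.722e-06]  ψ = [1, 3, 1, 1, 1]  (obs o_3=1)
t=4: δ = [5.364e-07, 3.576e-07, 2.682e-07, 5.364e-07, 1.073e-06]  ψ = [1, 4, 1, 1, 1]  (obs o_4=5)
backtrack: best end state = 4; path = [4, 1, 3, 1, 4]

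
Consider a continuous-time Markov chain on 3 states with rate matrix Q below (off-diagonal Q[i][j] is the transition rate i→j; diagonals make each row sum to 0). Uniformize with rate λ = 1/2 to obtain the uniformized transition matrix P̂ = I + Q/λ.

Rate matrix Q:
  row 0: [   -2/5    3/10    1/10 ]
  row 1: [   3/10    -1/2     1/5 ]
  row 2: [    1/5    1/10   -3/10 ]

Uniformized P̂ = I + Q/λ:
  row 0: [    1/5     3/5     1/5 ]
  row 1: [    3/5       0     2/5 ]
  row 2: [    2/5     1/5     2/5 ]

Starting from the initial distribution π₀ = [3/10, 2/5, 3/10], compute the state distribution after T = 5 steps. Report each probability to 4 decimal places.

t=0: π = [0.3000, 0.4000, 0.3000]
t=1: π = [0.4200, 0.2400, 0.3400]
t=2: π = [0.3640, 0.3200, 0.3160]
t=3: π = [0.3912, 0.2816, 0.3272]
t=4: π = [0.3781, 0.3002, 0.3218]
t=5: π = [0.3844, 0.2912, 0.3244]

π = [0.3844, 0.2912, 0.3244]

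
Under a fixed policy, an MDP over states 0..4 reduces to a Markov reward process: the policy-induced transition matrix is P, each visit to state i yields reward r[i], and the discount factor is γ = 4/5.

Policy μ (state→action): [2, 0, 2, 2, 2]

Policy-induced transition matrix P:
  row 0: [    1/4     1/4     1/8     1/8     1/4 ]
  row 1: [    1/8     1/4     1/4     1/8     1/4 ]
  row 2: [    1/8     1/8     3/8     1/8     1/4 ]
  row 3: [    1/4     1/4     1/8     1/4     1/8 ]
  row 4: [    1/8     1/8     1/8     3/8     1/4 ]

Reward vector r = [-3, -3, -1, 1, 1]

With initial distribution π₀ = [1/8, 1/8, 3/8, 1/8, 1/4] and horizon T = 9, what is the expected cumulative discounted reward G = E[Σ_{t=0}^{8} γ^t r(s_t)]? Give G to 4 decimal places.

G = -3.5779

t=0: π = [0.1250, 0.1250, 0.3750, 0.1250, 0.2500], E[r] = -0.7500, γ^t·E[r] = -0.750000, running G = -0.750000
t=1: π = [0.1563, 0.1719, 0.2344, 0.2031, 0.2344], E[r] = -0.7813, γ^t·E[r] = -0.625000, running G = -1.375000
t=2: π = [0.1699, 0.1914, 0.2051, 0.2090, 0.2246], E[r] = -0.8555, γ^t·E[r] = -0.547500, running G = -1.922500
t=3: π = [0.1724, 0.1963, 0.2002, 0.2073, 0.2239], E[r] = -0.8750, γ^t·E[r] = -0.448000, running G = -2.370500
t=4: π = [0.1725, 0.1970, 0.1996, 0.2069, 0.2241], E[r] = -0.8770, γ^t·E[r] = -0.359200, running G = -2.729700
t=5: π = [0.1724, 0.1970, 0.1995, 0.2069, 0.2241], E[r] = -0.8769, γ^t·E[r] = -0.287333, running G = -3.017033
t=6: π = [0.1724, 0.1970, 0.1995, 0.2069, 0.2241], E[r] = -0.8768, γ^t·E[r] = -0.229858, running G = -3.246891
t=7: π = [0.1724, 0.1970, 0.1995, 0.2069, 0.2241], E[r] = -0.8768, γ^t·E[r] = -0.183888, running G = -3.430778
t=8: π = [0.1724, 0.1970, 0.1995, 0.2069, 0.2241], E[r] = -0.8768, γ^t·E[r] = -0.147111, running G = -3.577889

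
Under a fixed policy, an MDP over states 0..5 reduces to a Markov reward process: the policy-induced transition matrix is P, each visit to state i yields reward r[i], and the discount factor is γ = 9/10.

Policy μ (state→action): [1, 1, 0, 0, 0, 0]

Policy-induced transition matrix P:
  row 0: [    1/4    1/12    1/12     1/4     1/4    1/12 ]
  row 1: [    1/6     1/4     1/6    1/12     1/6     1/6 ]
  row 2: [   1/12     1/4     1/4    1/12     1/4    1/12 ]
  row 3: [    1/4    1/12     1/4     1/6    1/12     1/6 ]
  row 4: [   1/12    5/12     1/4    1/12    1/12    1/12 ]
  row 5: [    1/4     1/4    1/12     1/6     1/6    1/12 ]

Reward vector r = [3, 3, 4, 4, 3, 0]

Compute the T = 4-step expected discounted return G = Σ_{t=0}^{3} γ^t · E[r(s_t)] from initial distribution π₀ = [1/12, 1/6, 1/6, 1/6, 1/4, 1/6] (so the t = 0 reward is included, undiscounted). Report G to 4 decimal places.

G = 10.0962

t=0: π = [0.0833, 0.1667, 0.1667, 0.1667, 0.2500, 0.1667], E[r] = 2.8333, γ^t·E[r] = 2.833333, running G = 2.833333
t=1: π = [0.1667, 0.2500, 0.1944, 0.1250, 0.1528, 0.1111], E[r] = 2.9861, γ^t·E[r] = 2.687500, running G = 5.520833
t=2: π = [0.1713, 0.2269, 0.1829, 0.1308, 0.1736, 0.1146], E[r] = 2.9699, γ^t·E[r] = 2.405625, running G = 7.926458
t=3: π = [0.1717, 0.2286, 0.1834, 0.1323, 0.1708, 0.1131], E[r] = 2.9764, γ^t·E[r] = 2.169773, running G = 10.096232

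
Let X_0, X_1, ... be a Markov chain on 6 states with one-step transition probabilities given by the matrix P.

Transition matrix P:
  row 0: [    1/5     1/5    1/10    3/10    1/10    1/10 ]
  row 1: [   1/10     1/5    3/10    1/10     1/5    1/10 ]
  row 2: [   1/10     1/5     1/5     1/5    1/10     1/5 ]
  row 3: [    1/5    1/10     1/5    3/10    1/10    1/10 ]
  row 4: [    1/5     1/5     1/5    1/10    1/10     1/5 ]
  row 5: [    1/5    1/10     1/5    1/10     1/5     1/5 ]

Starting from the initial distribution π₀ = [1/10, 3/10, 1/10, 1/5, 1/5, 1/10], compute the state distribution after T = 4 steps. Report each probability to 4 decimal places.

t=0: π = [0.1000, 0.3000, 0.1000, 0.2000, 0.2000, 0.1000]
t=1: π = [0.1600, 0.1700, 0.2200, 0.1700, 0.1400, 0.1400]
t=2: π = [0.1610, 0.1690, 0.2010, 0.1880, 0.1310, 0.1500]
t=3: π = [0.1630, 0.1662, 0.2008, 0.1899, 0.1319, 0.1482]
t=4: π = [0.1633, 0.1662, 0.2003, 0.1907, 0.1314, 0.1481]

π = [0.1633, 0.1662, 0.2003, 0.1907, 0.1314, 0.1481]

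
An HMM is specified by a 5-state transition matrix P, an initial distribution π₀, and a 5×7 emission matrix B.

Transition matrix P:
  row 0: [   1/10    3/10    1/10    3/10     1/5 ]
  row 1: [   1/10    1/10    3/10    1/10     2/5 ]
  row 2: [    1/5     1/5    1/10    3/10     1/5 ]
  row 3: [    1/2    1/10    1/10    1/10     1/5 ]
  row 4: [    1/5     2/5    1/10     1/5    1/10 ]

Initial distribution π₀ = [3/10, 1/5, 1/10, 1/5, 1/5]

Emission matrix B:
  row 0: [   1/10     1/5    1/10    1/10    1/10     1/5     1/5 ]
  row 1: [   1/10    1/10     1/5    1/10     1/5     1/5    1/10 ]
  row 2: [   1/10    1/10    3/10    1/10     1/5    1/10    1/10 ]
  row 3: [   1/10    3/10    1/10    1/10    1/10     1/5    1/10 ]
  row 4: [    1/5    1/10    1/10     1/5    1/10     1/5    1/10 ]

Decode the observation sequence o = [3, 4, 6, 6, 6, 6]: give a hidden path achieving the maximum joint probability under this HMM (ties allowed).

path = [4, 1, 4, 0, 3, 0]

t=0: δ = [3.000e-02, 2.000e-02, 1.000e-02, 2.000e-02, 4.000e-02]  (obs o_0=3)
t=1: δ = [1.000e-03, 3.200e-03, 1.200e-03, 9.000e-04, 8.000e-04]  ψ = [3, 4, 1, 0, 1]  (obs o_1=4)
t=2: δ = [9.000e-05, 3.200e-05, 9.600e-05, 3.600e-05, 1.280e-04]  ψ = [3, 1, 1, 2, 1]  (obs o_2=6)
t=3: δ = [5.120e-06, 5.120e-06, 1.280e-06, 2.880e-06, 1.920e-06]  ψ = [4, 4, 4, 2, 2]  (obs o_3=6)
t=4: δ = [2.880e-07, 1.536e-07, 1.536e-07, 1.536e-07, 2.048e-07]  ψ = [3, 0, 1, 0, 1]  (obs o_4=6)
t=5: δ = [1.536e-08, 8.640e-09, 4.608e-09, 8.640e-09, 6.144e-09]  ψ = [3, 0, 1, 0, 1]  (obs o_5=6)
backtrack: best end state = 0; path = [4, 1, 4, 0, 3, 0]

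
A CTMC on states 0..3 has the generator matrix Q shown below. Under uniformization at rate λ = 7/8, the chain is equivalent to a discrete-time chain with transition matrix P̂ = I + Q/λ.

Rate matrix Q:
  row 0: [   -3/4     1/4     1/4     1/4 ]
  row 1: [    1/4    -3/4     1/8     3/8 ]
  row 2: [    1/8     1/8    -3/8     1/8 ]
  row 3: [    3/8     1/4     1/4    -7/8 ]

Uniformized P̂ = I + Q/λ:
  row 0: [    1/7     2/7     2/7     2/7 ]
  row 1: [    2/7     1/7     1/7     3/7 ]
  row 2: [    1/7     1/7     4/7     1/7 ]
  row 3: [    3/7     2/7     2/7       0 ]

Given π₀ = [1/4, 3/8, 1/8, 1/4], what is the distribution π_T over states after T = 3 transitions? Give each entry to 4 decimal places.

t=0: π = [0.2500, 0.3750, 0.1250, 0.2500]
t=1: π = [0.2679, 0.2143, 0.2679, 0.2500]
t=2: π = [0.2449, 0.2168, 0.3316, 0.2066]
t=3: π = [0.2329, 0.2074, 0.3495, 0.2103]

π = [0.2329, 0.2074, 0.3495, 0.2103]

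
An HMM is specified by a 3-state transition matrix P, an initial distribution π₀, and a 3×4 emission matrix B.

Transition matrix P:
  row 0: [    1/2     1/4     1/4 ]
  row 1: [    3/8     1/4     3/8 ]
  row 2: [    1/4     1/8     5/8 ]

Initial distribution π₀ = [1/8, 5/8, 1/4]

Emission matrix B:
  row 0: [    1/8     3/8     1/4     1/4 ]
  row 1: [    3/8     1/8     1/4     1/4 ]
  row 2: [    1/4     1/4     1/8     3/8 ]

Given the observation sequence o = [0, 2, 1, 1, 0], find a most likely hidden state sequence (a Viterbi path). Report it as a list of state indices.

t=0: δ = [1.562e-02, 2.344e-01, 6.250e-02]  (obs o_0=0)
t=1: δ = [2.197e-02, 1.465e-02, 1.099e-02]  ψ = [1, 1, 1]  (obs o_1=2)
t=2: δ = [4.120e-03, 6.866e-04, 1.717e-03]  ψ = [0, 0, 2]  (obs o_2=1)
t=3: δ = [7.725e-04, 1.287e-04, 2.682e-04]  ψ = [0, 0, 2]  (obs o_3=1)
t=4: δ = [4.828e-05, 7.242e-05, 4.828e-05]  ψ = [0, 0, 0]  (obs o_4=0)
backtrack: best end state = 1; path = [1, 0, 0, 0, 1]

path = [1, 0, 0, 0, 1]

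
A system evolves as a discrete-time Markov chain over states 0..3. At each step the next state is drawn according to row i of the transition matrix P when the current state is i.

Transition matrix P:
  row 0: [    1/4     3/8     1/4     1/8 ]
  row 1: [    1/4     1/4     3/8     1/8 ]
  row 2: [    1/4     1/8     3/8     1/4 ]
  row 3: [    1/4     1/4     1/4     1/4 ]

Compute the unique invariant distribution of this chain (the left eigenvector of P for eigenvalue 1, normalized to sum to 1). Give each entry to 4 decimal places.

π = [0.2500, 0.2412, 0.3202, 0.1886]

Balance equations π_j = Σ_i π_i·P[i][j]:
  π_0 = 1/4·π_0 + 1/4·π_1 + 1/4·π_2 + 1/4·π_3
  π_1 = 3/8·π_0 + 1/4·π_1 + 1/8·π_2 + 1/4·π_3
  π_2 = 1/4·π_0 + 3/8·π_1 + 3/8·π_2 + 1/4·π_3
  normalize: π_0 + π_1 + π_2 + π_3 = 1
Solving the linear system gives exactly π = [1/4, 55/228, 73/228, 43/228].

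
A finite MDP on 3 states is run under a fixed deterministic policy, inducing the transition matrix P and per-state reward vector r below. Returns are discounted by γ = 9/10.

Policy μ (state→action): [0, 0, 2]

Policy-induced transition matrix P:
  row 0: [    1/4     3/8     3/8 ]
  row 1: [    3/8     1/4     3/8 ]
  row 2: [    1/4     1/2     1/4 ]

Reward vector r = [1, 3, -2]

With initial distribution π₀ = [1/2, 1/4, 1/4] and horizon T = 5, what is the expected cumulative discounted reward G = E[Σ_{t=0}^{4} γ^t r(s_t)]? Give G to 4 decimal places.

G = 3.0266

t=0: π = [0.5000, 0.2500, 0.2500], E[r] = 0.7500, γ^t·E[r] = 0.750000, running G = 0.750000
t=1: π = [0.2813, 0.3750, 0.3438], E[r] = 0.7188, γ^t·E[r] = 0.646875, running G = 1.396875
t=2: π = [0.2969, 0.3711, 0.3320], E[r] = 0.7461, γ^t·E[r] = 0.604336, running G = 2.001211
t=3: π = [0.2964, 0.3701, 0.3335], E[r] = 0.7397, γ^t·E[r] = 0.539275, running G = 2.540486
t=4: π = [0.2963, 0.3704, 0.3333], E[r] = 0.7409, γ^t·E[r] = 0.486108, running G = 3.026594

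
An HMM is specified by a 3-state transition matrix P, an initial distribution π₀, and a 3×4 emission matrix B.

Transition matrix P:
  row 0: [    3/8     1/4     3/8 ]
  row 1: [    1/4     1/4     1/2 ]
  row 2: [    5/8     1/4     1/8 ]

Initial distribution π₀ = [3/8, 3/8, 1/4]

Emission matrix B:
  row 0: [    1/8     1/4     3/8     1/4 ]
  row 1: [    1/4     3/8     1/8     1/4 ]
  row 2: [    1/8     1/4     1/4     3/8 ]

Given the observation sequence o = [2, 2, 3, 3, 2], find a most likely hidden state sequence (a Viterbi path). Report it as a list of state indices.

t=0: δ = [1.406e-01, 4.688e-02, 6.250e-02]  (obs o_0=2)
t=1: δ = [1.978e-02, 4.395e-03, 1.318e-02]  ψ = [0, 0, 0]  (obs o_1=2)
t=2: δ = [2.060e-03, 1.236e-03, 2.781e-03]  ψ = [2, 0, 0]  (obs o_2=3)
t=3: δ = [4.345e-04, 1.738e-04, 2.897e-04]  ψ = [2, 2, 0]  (obs o_3=3)
t=4: δ = [6.789e-05, 1.358e-05, 4.074e-05]  ψ = [2, 0, 0]  (obs o_4=2)
backtrack: best end state = 0; path = [0, 2, 0, 2, 0]

path = [0, 2, 0, 2, 0]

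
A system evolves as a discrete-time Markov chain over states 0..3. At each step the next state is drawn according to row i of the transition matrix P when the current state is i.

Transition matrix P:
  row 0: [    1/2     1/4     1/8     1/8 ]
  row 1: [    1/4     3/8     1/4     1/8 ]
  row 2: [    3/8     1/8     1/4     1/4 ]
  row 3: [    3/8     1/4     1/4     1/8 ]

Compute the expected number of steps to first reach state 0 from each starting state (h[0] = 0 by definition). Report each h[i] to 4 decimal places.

h = [0.0000, 3.3247, 2.8571, 2.9091]

First-step conditioning: h[0] = 0; for i ≠ 0, h[i] = 1 + Σ_k P[i][k]·h[k].
  h[1] = 1 + 3/8·h[1] + 1/4·h[2] + 1/8·h[3]
  h[2] = 1 + 1/8·h[1] + 1/4·h[2] + 1/4·h[3]
  h[3] = 1 + 1/4·h[1] + 1/4·h[2] + 1/8·h[3]
Solving the 3×3 linear system over states ≠ 0 gives exactly h = [0, 256/77, 20/7, 32/11] (h[0] = 0 is the target).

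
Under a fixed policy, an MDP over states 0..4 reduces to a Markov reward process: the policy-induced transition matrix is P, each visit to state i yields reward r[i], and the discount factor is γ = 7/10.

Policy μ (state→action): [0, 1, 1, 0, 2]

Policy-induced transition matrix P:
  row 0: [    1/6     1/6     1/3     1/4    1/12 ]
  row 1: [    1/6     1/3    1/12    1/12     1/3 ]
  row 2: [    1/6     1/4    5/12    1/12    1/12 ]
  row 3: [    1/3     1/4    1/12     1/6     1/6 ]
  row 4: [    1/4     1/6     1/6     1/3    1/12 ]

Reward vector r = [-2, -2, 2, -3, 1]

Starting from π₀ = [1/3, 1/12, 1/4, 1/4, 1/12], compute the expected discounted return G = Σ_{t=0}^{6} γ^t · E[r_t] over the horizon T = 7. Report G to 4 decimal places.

G = -2.6191

t=0: π = [0.3333, 0.0833, 0.2500, 0.2500, 0.0833], E[r] = -1.0000, γ^t·E[r] = -1.000000, running G = -1.000000
t=1: π = [0.2153, 0.2222, 0.2569, 0.1806, 0.1250], E[r] = -0.7778, γ^t·E[r] = -0.544444, running G = -1.544444
t=2: π = [0.2072, 0.2402, 0.2332, 0.1655, 0.1539], E[r] = -0.7708, γ^t·E[r] = -0.377708, running G = -1.922153
t=3: π = [0.2071, 0.2399, 0.2257, 0.1701, 0.1572], E[r] = -0.7959, γ^t·E[r] = -0.272981, running G = -2.195134
t=4: π = [0.2081, 0.2396, 0.2234, 0.1713, 0.1575], E[r] = -0.8051, γ^t·E[r] = -0.193308, running G = -2.388441
t=5: π = [0.2083, 0.2395, 0.2230, 0.1717, 0.1575], E[r] = -0.8073, γ^t·E[r] = -0.135675, running G = -2.524116
t=6: π = [0.2084, 0.2395, 0.2229, 0.1717, 0.1575], E[r] = -0.8077, γ^t·E[r] = -0.095028, running G = -2.619144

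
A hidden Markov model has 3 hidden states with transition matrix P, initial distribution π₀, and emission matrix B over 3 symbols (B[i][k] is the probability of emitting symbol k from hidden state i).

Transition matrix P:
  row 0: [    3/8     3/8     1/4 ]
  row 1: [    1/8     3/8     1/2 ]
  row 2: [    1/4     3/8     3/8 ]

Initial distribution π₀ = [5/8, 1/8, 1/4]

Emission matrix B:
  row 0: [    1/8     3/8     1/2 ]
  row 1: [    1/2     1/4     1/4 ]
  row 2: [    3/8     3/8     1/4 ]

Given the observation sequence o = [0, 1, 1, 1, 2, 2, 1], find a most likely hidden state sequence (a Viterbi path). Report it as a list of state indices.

t=0: δ = [7.812e-02, 6.250e-02, 9.375e-02]  (obs o_0=0)
t=1: δ = [1.099e-02, 8.789e-03, 1.318e-02]  ψ = [0, 2, 2]  (obs o_1=1)
t=2: δ = [1.545e-03, 1.236e-03, 1.854e-03]  ψ = [0, 2, 2]  (obs o_2=1)
t=3: δ = [2.173e-04, 1.738e-04, 2.607e-04]  ψ = [0, 2, 2]  (obs o_3=1)
t=4: δ = [4.074e-05, 2.444e-05, 2.444e-05]  ψ = [0, 2, 2]  (obs o_4=2)
t=5: δ = [7.638e-06, 3.819e-06, 3.055e-06]  ψ = [0, 0, 1]  (obs o_5=2)
t=6: δ = [1.074e-06, 7.161e-07, 7.161e-07]  ψ = [0, 0, 0]  (obs o_6=1)
backtrack: best end state = 0; path = [0, 0, 0, 0, 0, 0, 0]

path = [0, 0, 0, 0, 0, 0, 0]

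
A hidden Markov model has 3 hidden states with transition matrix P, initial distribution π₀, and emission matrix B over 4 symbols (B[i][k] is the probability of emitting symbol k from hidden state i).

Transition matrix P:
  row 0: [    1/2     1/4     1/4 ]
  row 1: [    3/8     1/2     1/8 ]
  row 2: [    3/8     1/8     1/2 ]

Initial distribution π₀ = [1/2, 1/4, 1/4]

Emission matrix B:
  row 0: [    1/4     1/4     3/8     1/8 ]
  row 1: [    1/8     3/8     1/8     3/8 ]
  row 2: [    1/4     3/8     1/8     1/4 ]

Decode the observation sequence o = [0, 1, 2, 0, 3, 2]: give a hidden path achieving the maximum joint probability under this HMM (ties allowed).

t=0: δ = [1.250e-01, 3.125e-02, 6.250e-02]  (obs o_0=0)
t=1: δ = [1.562e-02, 1.172e-02, 1.172e-02]  ψ = [0, 0, 0]  (obs o_1=1)
t=2: δ = [2.930e-03, 7.324e-04, 7.324e-04]  ψ = [0, 1, 2]  (obs o_2=2)
t=3: δ = [3.662e-04, 9.155e-05, 1.831e-04]  ψ = [0, 0, 0]  (obs o_3=0)
t=4: δ = [2.289e-05, 3.433e-05, 2.289e-05]  ψ = [0, 0, 0]  (obs o_4=3)
t=5: δ = [4.828e-06, 2.146e-06, 1.431e-06]  ψ = [1, 1, 2]  (obs o_5=2)
backtrack: best end state = 0; path = [0, 0, 0, 0, 1, 0]

path = [0, 0, 0, 0, 1, 0]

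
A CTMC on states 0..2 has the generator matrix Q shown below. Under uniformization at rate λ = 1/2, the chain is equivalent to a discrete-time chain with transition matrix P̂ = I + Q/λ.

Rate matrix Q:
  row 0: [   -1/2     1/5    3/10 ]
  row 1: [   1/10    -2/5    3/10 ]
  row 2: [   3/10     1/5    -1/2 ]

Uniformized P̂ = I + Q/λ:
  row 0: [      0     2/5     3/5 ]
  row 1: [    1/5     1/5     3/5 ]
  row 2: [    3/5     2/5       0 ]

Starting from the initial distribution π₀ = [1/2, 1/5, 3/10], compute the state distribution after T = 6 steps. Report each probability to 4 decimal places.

t=0: π = [0.5000, 0.2000, 0.3000]
t=1: π = [0.2200, 0.3600, 0.4200]
t=2: π = [0.3240, 0.3280, 0.3480]
t=3: π = [0.2744, 0.3344, 0.3912]
t=4: π = [0.3016, 0.3331, 0.3653]
t=5: π = [0.2858, 0.3334, 0.3808]
t=6: π = [0.2952, 0.3333, 0.3715]

π = [0.2952, 0.3333, 0.3715]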